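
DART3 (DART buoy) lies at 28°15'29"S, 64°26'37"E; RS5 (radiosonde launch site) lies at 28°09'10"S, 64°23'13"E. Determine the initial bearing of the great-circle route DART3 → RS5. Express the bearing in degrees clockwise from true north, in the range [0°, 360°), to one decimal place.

334.6°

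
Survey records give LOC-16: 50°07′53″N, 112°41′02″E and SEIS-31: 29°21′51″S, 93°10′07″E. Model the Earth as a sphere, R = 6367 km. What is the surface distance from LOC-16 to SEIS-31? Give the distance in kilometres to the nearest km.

9041 km

LOC-16: φ = +50.13139°, λ = +112.68389°
SEIS-31: φ = -29.36417°, λ = +93.16861°
Δφ = -79.4956°,  Δλ = -19.5153°
a = sin²(Δφ/2) + cos φ₁ cos φ₂ sin²(Δλ/2) = 0.424891
c = 2·arcsin(√a) = 1.420008 rad = 81.3605°
d = R·c = 6367 × 1.420008 = 9041.2 km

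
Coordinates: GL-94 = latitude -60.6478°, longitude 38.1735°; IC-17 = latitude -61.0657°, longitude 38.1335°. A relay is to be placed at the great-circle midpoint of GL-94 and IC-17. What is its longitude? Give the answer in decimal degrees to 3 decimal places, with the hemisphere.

Bx = cos φ₂ cos Δλ = 0.483806,  By = cos φ₂ sin Δλ = -0.000338
φₘ = atan2(sin φ₁ + sin φ₂, √((cos φ₁ + Bx)² + By²)) = -60.85675°
λₘ = λ₁ + atan2(By, cos φ₁ + Bx) = 38.15363°

38.154°E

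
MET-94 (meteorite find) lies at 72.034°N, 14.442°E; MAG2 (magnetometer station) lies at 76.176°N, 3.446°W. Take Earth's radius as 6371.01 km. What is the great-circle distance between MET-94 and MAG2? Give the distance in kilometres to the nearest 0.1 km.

Δφ = 4.1420°,  Δλ = -17.8880°
a = sin²(Δφ/2) + cos φ₁ cos φ₂ sin²(Δλ/2) = 0.003087
c = 2·arcsin(√a) = 0.111185 rad = 6.3705°
d = R·c = 6371.01 × 0.111185 = 708.4 km

708.4 km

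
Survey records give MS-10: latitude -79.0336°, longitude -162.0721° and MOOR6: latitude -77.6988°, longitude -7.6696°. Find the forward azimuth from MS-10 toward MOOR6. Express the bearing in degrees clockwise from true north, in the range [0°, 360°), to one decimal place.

166.2°

Δλ = 154.4025°
y = sin Δλ · cos φ₂ = 0.092048
x = cos φ₁ sin φ₂ − sin φ₁ cos φ₂ cos Δλ = -0.374497
θ = atan2(y, x) = 166.1910° → 166.1910° (mod 360°)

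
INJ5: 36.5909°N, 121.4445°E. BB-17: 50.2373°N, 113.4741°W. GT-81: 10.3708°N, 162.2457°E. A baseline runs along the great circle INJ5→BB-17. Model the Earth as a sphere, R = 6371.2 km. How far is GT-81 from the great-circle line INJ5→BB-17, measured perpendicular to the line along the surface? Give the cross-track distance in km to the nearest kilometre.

δ₁₃ = central angle INJ5→GT-81 = 0.788136 rad  (haversine)
θ₁₃ = bearing INJ5→GT-81 = 114.971°,  θ₁₂ = bearing INJ5→BB-17 = 32.040°
dₓₜ = R·arcsin(sin δ₁₃ · sin(θ₁₃ − θ₁₂)) = 6371.2·arcsin(0.70904·sin(82.930°)) = 4972.850 km
|dₓₜ| = 4972.850 km

4973 km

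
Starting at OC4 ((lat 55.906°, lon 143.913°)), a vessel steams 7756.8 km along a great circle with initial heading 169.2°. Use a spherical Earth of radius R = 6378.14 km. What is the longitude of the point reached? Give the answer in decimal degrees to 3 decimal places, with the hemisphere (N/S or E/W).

154.312°E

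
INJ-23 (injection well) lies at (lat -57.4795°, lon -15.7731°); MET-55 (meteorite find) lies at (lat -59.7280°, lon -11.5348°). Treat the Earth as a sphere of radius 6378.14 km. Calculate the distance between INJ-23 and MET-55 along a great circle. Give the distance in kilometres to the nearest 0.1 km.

350.7 km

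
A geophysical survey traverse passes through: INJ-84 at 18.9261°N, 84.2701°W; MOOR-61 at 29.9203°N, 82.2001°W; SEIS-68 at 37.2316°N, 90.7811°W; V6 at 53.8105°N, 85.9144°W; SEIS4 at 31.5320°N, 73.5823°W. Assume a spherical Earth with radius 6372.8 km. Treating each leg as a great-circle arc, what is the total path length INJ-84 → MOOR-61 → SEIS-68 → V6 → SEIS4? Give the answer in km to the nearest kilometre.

6925 km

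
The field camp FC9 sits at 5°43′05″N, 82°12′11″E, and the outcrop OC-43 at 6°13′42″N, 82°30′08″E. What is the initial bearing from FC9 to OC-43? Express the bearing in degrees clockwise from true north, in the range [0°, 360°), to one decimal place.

FC9: φ = +5.71806°, λ = +82.20306°
OC-43: φ = +6.22833°, λ = +82.50222°
Δλ = 0.2992°
y = sin Δλ · cos φ₂ = 0.005191
x = cos φ₁ sin φ₂ − sin φ₁ cos φ₂ cos Δλ = 0.008907
θ = atan2(y, x) = 30.2310° → 30.2310° (mod 360°)

30.2°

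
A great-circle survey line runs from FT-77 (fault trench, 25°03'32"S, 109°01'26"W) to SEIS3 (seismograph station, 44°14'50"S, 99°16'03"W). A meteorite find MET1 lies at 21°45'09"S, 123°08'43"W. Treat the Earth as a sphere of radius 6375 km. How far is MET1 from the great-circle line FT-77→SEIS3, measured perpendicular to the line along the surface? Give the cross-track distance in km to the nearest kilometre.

1266 km

FT-77: φ = -25.05889°, λ = -109.02389°
SEIS3: φ = -44.24722°, λ = -99.26750°
MET1: φ = -21.75250°, λ = -123.14528°
δ₁₃ = central angle FT-77→MET1 = 0.233294 rad  (haversine)
θ₁₃ = bearing FT-77→MET1 = 281.423°,  θ₁₂ = bearing FT-77→SEIS3 = 159.975°
dₓₜ = R·arcsin(sin δ₁₃ · sin(θ₁₃ − θ₁₂)) = 6375·arcsin(0.23118·sin(121.448°)) = 1265.609 km
|dₓₜ| = 1265.609 km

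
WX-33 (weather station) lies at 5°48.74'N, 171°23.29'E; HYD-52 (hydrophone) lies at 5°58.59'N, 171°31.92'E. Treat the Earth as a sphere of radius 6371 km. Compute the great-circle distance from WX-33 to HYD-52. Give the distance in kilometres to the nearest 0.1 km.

WX-33: φ = +5.81233°, λ = +171.38817°
HYD-52: φ = +5.97650°, λ = +171.53200°
Δφ = 0.1642°,  Δλ = 0.1438°
a = sin²(Δφ/2) + cos φ₁ cos φ₂ sin²(Δλ/2) = 0.000004
c = 2·arcsin(√a) = 0.003801 rad = 0.2178°
d = R·c = 6371 × 0.003801 = 24.2 km

24.2 km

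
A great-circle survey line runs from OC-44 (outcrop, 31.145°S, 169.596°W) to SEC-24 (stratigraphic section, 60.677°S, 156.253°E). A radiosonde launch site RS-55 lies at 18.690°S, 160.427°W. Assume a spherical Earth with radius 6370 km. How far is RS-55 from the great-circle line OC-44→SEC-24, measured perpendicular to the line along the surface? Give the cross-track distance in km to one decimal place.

δ₁₃ = central angle OC-44→RS-55 = 0.261100 rad  (haversine)
θ₁₃ = bearing OC-44→RS-55 = 35.784°,  θ₁₂ = bearing OC-44→SEC-24 = 207.129°
dₓₜ = R·arcsin(sin δ₁₃ · sin(θ₁₃ − θ₁₂)) = 6370·arcsin(0.25814·sin(-171.345°)) = -247.524 km
|dₓₜ| = 247.524 km

247.5 km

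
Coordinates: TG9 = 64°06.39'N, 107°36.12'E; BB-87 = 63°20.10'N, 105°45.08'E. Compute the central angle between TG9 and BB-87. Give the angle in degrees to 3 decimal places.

TG9: φ = +64.10650°, λ = +107.60200°
BB-87: φ = +63.33500°, λ = +105.75133°
Δφ = -0.7715°,  Δλ = -1.8507°
a = sin²(Δφ/2) + cos φ₁ cos φ₂ sin²(Δλ/2) = 0.000096
c = 2·arcsin(√a) = 0.019641 rad = 1.1253°

1.125°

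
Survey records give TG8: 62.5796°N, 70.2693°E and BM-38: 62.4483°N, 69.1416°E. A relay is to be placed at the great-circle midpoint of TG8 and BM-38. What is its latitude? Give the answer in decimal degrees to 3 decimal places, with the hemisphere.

62.515°N

Bx = cos φ₂ cos Δλ = 0.462459,  By = cos φ₂ sin Δλ = -0.009103
φₘ = atan2(sin φ₁ + sin φ₂, √((cos φ₁ + Bx)² + By²)) = 62.51509°
λₘ = λ₁ + atan2(By, cos φ₁ + Bx) = 69.70421°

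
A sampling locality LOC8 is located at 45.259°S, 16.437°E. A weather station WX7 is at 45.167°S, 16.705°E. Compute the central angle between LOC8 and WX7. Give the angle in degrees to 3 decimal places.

Δφ = 0.0920°,  Δλ = 0.2680°
a = sin²(Δφ/2) + cos φ₁ cos φ₂ sin²(Δλ/2) = 0.000003
c = 2·arcsin(√a) = 0.003666 rad = 0.2100°

0.210°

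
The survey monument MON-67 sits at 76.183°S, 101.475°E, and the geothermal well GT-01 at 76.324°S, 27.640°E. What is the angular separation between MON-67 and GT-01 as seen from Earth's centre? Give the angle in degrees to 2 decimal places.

16.41°

Δφ = -0.1410°,  Δλ = -73.8350°
a = sin²(Δφ/2) + cos φ₁ cos φ₂ sin²(Δλ/2) = 0.020374
c = 2·arcsin(√a) = 0.286453 rad = 16.4125°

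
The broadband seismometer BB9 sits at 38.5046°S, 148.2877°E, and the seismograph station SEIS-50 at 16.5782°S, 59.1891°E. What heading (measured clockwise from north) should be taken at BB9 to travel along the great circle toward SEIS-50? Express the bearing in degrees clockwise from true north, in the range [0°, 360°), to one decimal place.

257.4°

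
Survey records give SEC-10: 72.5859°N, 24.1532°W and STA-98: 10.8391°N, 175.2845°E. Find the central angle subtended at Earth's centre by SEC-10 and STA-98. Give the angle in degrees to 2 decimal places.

Δφ = -61.7468°,  Δλ = -160.5623°
a = sin²(Δφ/2) + cos φ₁ cos φ₂ sin²(Δλ/2) = 0.548875
c = 2·arcsin(√a) = 1.668703 rad = 95.6096°

95.61°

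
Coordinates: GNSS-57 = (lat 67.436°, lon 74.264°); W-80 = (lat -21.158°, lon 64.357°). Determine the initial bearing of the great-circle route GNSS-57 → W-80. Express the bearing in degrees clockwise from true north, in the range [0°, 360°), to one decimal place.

Δλ = -9.9070°
y = sin Δλ · cos φ₂ = -0.160451
x = cos φ₁ sin φ₂ − sin φ₁ cos φ₂ cos Δλ = -0.986857
θ = atan2(y, x) = -170.7652° → 189.2348° (mod 360°)

189.2°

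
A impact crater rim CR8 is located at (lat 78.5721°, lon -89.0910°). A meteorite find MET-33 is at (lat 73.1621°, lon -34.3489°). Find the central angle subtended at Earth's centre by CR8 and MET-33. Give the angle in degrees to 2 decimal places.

13.76°

Δφ = -5.4100°,  Δλ = 54.7421°
a = sin²(Δφ/2) + cos φ₁ cos φ₂ sin²(Δλ/2) = 0.014358
c = 2·arcsin(√a) = 0.240230 rad = 13.7642°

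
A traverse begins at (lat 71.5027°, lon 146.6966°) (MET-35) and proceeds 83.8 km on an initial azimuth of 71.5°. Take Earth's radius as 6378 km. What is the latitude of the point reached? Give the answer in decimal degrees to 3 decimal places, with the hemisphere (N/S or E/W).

71.728°N

δ = d/R = 83.8/6378 = 0.013139 rad
φ₂ = arcsin(sin φ₁ cos δ + cos φ₁ sin δ cos θ)
   = arcsin(0.94834·0.99991 + 0.31726·0.01314·0.31730) = 71.72810°
λ₂ = λ₁ + atan2(sin θ sin δ cos φ₁, cos δ − sin φ₁ sin φ₂) = 148.97414°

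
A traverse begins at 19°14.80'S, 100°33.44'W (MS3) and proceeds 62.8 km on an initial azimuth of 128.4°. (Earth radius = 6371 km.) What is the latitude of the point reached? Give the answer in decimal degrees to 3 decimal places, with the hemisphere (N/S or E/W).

19.597°S

MS3: φ = -19.24667°, λ = -100.55733°
δ = d/R = 62.8/6371 = 0.009857 rad
φ₂ = arcsin(sin φ₁ cos δ + cos φ₁ sin δ cos θ)
   = arcsin(-0.32964·0.99995 + 0.94411·0.00986·-0.62115) = -19.59687°
λ₂ = λ₁ + atan2(sin θ sin δ cos φ₁, cos δ − sin φ₁ sin φ₂) = -100.08751°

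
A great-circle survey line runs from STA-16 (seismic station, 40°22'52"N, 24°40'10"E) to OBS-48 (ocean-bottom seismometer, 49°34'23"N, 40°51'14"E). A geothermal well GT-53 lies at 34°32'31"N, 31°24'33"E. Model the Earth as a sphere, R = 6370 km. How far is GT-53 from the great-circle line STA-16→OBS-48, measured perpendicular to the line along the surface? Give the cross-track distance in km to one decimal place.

879.9 km

STA-16: φ = +40.38111°, λ = +24.66944°
OBS-48: φ = +49.57306°, λ = +40.85389°
GT-53: φ = +34.54194°, λ = +31.40917°
δ₁₃ = central angle STA-16→GT-53 = 0.138129 rad  (haversine)
θ₁₃ = bearing STA-16→GT-53 = 135.406°,  θ₁₂ = bearing STA-16→OBS-48 = 45.699°
dₓₜ = R·arcsin(sin δ₁₃ · sin(θ₁₃ − θ₁₂)) = 6370·arcsin(0.13769·sin(89.706°)) = 879.871 km
|dₓₜ| = 879.871 km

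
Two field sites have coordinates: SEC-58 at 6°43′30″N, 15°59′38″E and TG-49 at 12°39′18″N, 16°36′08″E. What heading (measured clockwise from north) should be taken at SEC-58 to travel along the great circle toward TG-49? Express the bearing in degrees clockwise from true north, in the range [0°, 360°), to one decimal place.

SEC-58: φ = +6.72500°, λ = +15.99389°
TG-49: φ = +12.65500°, λ = +16.60222°
Δλ = 0.6083°
y = sin Δλ · cos φ₂ = 0.010359
x = cos φ₁ sin φ₂ − sin φ₁ cos φ₂ cos Δλ = 0.103320
θ = atan2(y, x) = 5.7256° → 5.7256° (mod 360°)

5.7°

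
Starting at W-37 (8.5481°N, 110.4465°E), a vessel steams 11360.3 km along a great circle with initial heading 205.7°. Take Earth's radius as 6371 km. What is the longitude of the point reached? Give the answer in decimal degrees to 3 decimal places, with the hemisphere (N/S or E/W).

δ = d/R = 11360.3/6371 = 1.783127 rad
φ₂ = arcsin(sin φ₁ cos δ + cos φ₁ sin δ cos θ)
   = arcsin(0.14864·-0.21074 + 0.98889·0.97754·-0.90108) = -64.47273°
λ₂ = λ₁ + atan2(sin θ sin δ cos φ₁, cos δ − sin φ₁ sin φ₂) = 10.09022°

10.090°E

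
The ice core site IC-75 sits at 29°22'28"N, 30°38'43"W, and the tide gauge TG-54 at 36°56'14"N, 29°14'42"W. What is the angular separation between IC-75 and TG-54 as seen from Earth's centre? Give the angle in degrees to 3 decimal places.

IC-75: φ = +29.37444°, λ = -30.64528°
TG-54: φ = +36.93722°, λ = -29.24500°
Δφ = 7.5628°,  Δλ = 1.4003°
a = sin²(Δφ/2) + cos φ₁ cos φ₂ sin²(Δλ/2) = 0.004453
c = 2·arcsin(√a) = 0.133567 rad = 7.6528°

7.653°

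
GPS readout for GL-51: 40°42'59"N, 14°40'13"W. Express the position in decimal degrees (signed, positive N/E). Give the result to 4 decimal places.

+40.7164°, -14.6703°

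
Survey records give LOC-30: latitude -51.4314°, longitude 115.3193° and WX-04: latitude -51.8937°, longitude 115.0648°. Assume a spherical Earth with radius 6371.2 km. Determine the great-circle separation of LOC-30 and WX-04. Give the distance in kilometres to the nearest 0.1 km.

Δφ = -0.4623°,  Δλ = -0.2545°
a = sin²(Δφ/2) + cos φ₁ cos φ₂ sin²(Δλ/2) = 0.000018
c = 2·arcsin(√a) = 0.008526 rad = 0.4885°
d = R·c = 6371.2 × 0.008526 = 54.3 km

54.3 km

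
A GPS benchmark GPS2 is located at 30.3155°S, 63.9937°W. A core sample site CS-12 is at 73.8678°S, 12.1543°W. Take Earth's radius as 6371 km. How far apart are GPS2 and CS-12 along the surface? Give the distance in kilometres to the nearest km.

Δφ = -43.5523°,  Δλ = 51.8394°
a = sin²(Δφ/2) + cos φ₁ cos φ₂ sin²(Δλ/2) = 0.183456
c = 2·arcsin(√a) = 0.885261 rad = 50.7217°
d = R·c = 6371 × 0.885261 = 5640.0 km

5640 km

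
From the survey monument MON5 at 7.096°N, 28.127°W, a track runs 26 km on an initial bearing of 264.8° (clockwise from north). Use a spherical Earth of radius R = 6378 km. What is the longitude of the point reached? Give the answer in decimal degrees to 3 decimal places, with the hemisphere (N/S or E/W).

28.361°W

δ = d/R = 26/6378 = 0.004077 rad
φ₂ = arcsin(sin φ₁ cos δ + cos φ₁ sin δ cos θ)
   = arcsin(0.12353·0.99999 + 0.99234·0.00408·-0.09063) = 7.07477°
λ₂ = λ₁ + atan2(sin θ sin δ cos φ₁, cos δ − sin φ₁ sin φ₂) = -28.36139°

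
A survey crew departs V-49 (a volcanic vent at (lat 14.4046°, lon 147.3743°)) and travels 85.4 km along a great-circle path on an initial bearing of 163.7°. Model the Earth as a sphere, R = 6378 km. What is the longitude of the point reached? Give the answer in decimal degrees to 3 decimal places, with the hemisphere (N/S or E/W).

147.596°E

δ = d/R = 85.4/6378 = 0.013390 rad
φ₂ = arcsin(sin φ₁ cos δ + cos φ₁ sin δ cos θ)
   = arcsin(0.24877·0.99991 + 0.96856·0.01339·-0.95981) = 13.66816°
λ₂ = λ₁ + atan2(sin θ sin δ cos φ₁, cos δ − sin φ₁ sin φ₂) = 147.59589°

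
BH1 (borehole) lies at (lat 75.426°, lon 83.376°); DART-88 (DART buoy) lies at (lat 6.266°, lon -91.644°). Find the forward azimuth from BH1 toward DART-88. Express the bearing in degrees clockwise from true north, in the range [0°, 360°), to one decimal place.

Δλ = -175.0200°
y = sin Δλ · cos φ₂ = -0.086289
x = cos φ₁ sin φ₂ − sin φ₁ cos φ₂ cos Δλ = 0.985874
θ = atan2(y, x) = -5.0021° → 354.9979° (mod 360°)

355.0°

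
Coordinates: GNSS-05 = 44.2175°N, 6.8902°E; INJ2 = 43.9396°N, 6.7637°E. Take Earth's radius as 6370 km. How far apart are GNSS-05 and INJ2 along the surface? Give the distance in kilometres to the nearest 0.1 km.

Δφ = -0.2779°,  Δλ = -0.1265°
a = sin²(Δφ/2) + cos φ₁ cos φ₂ sin²(Δλ/2) = 0.000007
c = 2·arcsin(√a) = 0.005103 rad = 0.2924°
d = R·c = 6370 × 0.005103 = 32.5 km

32.5 km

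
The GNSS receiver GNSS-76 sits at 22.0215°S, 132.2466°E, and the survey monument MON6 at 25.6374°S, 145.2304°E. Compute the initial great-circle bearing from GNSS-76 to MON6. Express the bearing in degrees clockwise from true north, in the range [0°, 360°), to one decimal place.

109.5°

Δλ = 12.9838°
y = sin Δλ · cos φ₂ = 0.202556
x = cos φ₁ sin φ₂ − sin φ₁ cos φ₂ cos Δλ = -0.071710
θ = atan2(y, x) = 109.4952° → 109.4952° (mod 360°)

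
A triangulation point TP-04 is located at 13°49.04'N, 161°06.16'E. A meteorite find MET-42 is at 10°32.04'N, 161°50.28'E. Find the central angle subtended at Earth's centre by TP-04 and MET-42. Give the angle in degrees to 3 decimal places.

3.361°

TP-04: φ = +13.81733°, λ = +161.10267°
MET-42: φ = +10.53400°, λ = +161.83800°
Δφ = -3.2833°,  Δλ = 0.7353°
a = sin²(Δφ/2) + cos φ₁ cos φ₂ sin²(Δλ/2) = 0.000860
c = 2·arcsin(√a) = 0.058662 rad = 3.3611°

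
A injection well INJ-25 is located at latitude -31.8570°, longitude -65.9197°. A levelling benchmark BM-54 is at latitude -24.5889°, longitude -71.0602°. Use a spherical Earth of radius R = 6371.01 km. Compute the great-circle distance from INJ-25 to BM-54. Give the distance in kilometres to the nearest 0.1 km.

Δφ = 7.2681°,  Δλ = -5.1405°
a = sin²(Δφ/2) + cos φ₁ cos φ₂ sin²(Δλ/2) = 0.005571
c = 2·arcsin(√a) = 0.149413 rad = 8.5607°
d = R·c = 6371.01 × 0.149413 = 951.9 km

951.9 km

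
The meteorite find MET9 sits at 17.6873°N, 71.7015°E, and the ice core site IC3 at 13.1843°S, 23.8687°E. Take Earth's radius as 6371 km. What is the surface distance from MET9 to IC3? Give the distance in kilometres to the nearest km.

Δφ = -30.8716°,  Δλ = -47.8328°
a = sin²(Δφ/2) + cos φ₁ cos φ₂ sin²(Δλ/2) = 0.223296
c = 2·arcsin(√a) = 0.984345 rad = 56.3988°
d = R·c = 6371 × 0.984345 = 6271.3 km

6271 km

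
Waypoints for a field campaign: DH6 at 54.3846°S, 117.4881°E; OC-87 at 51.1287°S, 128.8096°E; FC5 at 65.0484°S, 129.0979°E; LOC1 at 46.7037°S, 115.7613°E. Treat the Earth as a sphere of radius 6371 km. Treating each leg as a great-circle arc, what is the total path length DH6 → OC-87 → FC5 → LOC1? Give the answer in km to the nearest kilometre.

4582 km

DH6→OC-87: c = 0.132200 rad, d = 842.24 km
OC-87→FC5: c = 0.242959 rad, d = 1547.89 km
FC5→LOC1: c = 0.344103 rad, d = 2192.28 km
Total = 842.24 + 1547.89 + 2192.28 = 4582.41 km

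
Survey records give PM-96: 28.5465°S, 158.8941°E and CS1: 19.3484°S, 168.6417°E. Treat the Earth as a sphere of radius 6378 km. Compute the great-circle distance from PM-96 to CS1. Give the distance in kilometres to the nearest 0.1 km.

Δφ = 9.1981°,  Δλ = 9.7476°
a = sin²(Δφ/2) + cos φ₁ cos φ₂ sin²(Δλ/2) = 0.012412
c = 2·arcsin(√a) = 0.223282 rad = 12.7931°
d = R·c = 6378 × 0.223282 = 1424.1 km

1424.1 km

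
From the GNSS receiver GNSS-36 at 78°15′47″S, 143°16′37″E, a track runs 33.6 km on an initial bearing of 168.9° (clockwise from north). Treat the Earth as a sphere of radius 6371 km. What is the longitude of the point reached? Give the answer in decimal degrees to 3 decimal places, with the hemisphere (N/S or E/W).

GNSS-36: φ = -78.26306°, λ = +143.27694°
δ = d/R = 33.6/6371 = 0.005274 rad
φ₂ = arcsin(sin φ₁ cos δ + cos φ₁ sin δ cos θ)
   = arcsin(-0.97909·0.99999 + 0.20342·0.00527·-0.98129) = -78.55943°
λ₂ = λ₁ + atan2(sin θ sin δ cos φ₁, cos δ − sin φ₁ sin φ₂) = 143.57024°

143.570°E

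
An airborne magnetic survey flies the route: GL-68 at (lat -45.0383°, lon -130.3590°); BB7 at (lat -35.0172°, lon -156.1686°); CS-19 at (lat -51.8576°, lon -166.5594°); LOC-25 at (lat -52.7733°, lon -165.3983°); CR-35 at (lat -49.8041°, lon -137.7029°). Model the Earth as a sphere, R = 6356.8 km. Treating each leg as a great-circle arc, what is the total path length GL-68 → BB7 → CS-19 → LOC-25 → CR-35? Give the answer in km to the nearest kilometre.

6552 km

GL-68→BB7: c = 0.384425 rad, d = 2443.71 km
BB7→CS-19: c = 0.321317 rad, d = 2042.55 km
CS-19→LOC-25: c = 0.020221 rad, d = 128.54 km
LOC-25→CR-35: c = 0.304743 rad, d = 1937.19 km
Total = 2443.71 + 2042.55 + 128.54 + 1937.19 = 6551.99 km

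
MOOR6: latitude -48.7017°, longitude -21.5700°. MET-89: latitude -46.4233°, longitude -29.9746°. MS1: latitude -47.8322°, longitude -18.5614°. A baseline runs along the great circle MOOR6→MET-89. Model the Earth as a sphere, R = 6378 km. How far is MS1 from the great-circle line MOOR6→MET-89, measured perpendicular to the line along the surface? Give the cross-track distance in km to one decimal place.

159.7 km

δ₁₃ = central angle MOOR6→MS1 = 0.038103 rad  (haversine)
θ₁₃ = bearing MOOR6→MS1 = 67.659°,  θ₁₂ = bearing MOOR6→MET-89 = 288.746°
dₓₜ = R·arcsin(sin δ₁₃ · sin(θ₁₃ − θ₁₂)) = 6378·arcsin(0.03809·sin(-221.087°)) = 159.690 km
|dₓₜ| = 159.690 km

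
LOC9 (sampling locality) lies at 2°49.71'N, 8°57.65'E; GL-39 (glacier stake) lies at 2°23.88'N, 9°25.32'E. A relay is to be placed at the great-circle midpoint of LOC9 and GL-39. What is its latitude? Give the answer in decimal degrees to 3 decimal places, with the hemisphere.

LOC9: φ = +2.82850°, λ = +8.96083°
GL-39: φ = +2.39800°, λ = +9.42200°
Bx = cos φ₂ cos Δλ = 0.999092,  By = cos φ₂ sin Δλ = 0.008042
φₘ = atan2(sin φ₁ + sin φ₂, √((cos φ₁ + Bx)² + By²)) = 2.61327°
λₘ = λ₁ + atan2(By, cos φ₁ + Bx) = 9.19146°

2.613°N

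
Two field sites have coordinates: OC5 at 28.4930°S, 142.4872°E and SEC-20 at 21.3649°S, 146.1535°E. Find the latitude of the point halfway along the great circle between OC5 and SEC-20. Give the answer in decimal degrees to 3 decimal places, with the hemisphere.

24.940°S

Bx = cos φ₂ cos Δλ = 0.929373,  By = cos φ₂ sin Δλ = 0.059551
φₘ = atan2(sin φ₁ + sin φ₂, √((cos φ₁ + Bx)² + By²)) = -24.94015°
λₘ = λ₁ + atan2(By, cos φ₁ + Bx) = 144.37344°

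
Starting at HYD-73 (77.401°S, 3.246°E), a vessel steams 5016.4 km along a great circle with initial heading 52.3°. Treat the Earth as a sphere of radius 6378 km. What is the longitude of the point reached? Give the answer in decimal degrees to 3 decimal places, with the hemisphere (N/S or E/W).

47.418°E

δ = d/R = 5016.4/6378 = 0.786516 rad
φ₂ = arcsin(sin φ₁ cos δ + cos φ₁ sin δ cos θ)
   = arcsin(-0.97592·0.70632 + 0.21813·0.70790·0.61153) = -36.50420°
λ₂ = λ₁ + atan2(sin θ sin δ cos φ₁, cos δ − sin φ₁ sin φ₂) = 47.41758°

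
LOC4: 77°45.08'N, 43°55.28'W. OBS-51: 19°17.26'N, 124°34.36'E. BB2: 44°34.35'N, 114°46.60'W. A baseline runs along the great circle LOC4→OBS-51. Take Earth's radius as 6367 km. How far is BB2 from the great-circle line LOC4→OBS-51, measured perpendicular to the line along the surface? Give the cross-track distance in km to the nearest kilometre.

LOC4: φ = +77.75133°, λ = -43.92133°
OBS-51: φ = +19.28767°, λ = +124.57267°
BB2: φ = +44.57250°, λ = -114.77667°
δ₁₃ = central angle LOC4→BB2 = 0.744540 rad  (haversine)
θ₁₃ = bearing LOC4→BB2 = 263.270°,  θ₁₂ = bearing LOC4→OBS-51 = 10.941°
dₓₜ = R·arcsin(sin δ₁₃ · sin(θ₁₃ − θ₁₂)) = 6367·arcsin(0.67763·sin(252.329°)) = -4468.912 km
|dₓₜ| = 4468.912 km

4469 km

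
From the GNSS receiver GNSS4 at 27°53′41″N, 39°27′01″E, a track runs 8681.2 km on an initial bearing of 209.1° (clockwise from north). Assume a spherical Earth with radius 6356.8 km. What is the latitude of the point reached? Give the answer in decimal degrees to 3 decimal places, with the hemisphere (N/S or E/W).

GNSS4: φ = +27.89472°, λ = +39.45028°
δ = d/R = 8681.2/6356.8 = 1.365656 rad
φ₂ = arcsin(sin φ₁ cos δ + cos φ₁ sin δ cos θ)
   = arcsin(0.46785·0.20370 + 0.88381·0.97903·-0.87377) = -41.35727°
λ₂ = λ₁ + atan2(sin θ sin δ cos φ₁, cos δ − sin φ₁ sin φ₂) = 0.07924°

41.357°S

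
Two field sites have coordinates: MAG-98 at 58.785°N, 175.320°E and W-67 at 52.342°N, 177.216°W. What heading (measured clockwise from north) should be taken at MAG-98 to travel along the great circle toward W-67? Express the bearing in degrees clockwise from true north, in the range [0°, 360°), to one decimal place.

Δλ = 7.4640°
y = sin Δλ · cos φ₂ = 0.079364
x = cos φ₁ sin φ₂ − sin φ₁ cos φ₂ cos Δλ = -0.107787
θ = atan2(y, x) = 143.6358° → 143.6358° (mod 360°)

143.6°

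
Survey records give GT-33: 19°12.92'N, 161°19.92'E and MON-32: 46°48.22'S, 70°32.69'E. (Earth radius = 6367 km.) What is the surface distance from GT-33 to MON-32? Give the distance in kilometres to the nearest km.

GT-33: φ = +19.21533°, λ = +161.33200°
MON-32: φ = -46.80367°, λ = +70.54483°
Δφ = -66.0190°,  Δλ = -90.7872°
a = sin²(Δφ/2) + cos φ₁ cos φ₂ sin²(Δλ/2) = 0.624406
c = 2·arcsin(√a) = 1.822250 rad = 104.4072°
d = R·c = 6367 × 1.822250 = 11602.3 km

11602 km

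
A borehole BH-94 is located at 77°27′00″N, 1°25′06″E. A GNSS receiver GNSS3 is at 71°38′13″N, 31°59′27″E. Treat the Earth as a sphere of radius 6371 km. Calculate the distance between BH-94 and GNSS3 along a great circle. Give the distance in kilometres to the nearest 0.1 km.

BH-94: φ = +77.45000°, λ = +1.41833°
GNSS3: φ = +71.63694°, λ = +31.99083°
Δφ = -5.8131°,  Δλ = 30.5725°
a = sin²(Δφ/2) + cos φ₁ cos φ₂ sin²(Δλ/2) = 0.007329
c = 2·arcsin(√a) = 0.171432 rad = 9.8223°
d = R·c = 6371 × 0.171432 = 1092.2 km

1092.2 km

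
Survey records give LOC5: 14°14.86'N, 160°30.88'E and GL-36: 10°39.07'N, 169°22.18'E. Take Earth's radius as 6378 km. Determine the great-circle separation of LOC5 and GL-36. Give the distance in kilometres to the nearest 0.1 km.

LOC5: φ = +14.24767°, λ = +160.51467°
GL-36: φ = +10.65117°, λ = +169.36967°
Δφ = -3.5965°,  Δλ = 8.8550°
a = sin²(Δφ/2) + cos φ₁ cos φ₂ sin²(Δλ/2) = 0.006661
c = 2·arcsin(√a) = 0.163416 rad = 9.3630°
d = R·c = 6378 × 0.163416 = 1042.3 km

1042.3 km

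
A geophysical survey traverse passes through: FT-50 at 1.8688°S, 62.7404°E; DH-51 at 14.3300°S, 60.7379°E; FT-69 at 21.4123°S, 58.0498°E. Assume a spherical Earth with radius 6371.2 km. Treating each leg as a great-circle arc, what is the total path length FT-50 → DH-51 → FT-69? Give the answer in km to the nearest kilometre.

FT-50→DH-51: c = 0.220213 rad, d = 1403.02 km
DH-51→FT-69: c = 0.131415 rad, d = 837.27 km
Total = 1403.02 + 837.27 = 2240.29 km

2240 km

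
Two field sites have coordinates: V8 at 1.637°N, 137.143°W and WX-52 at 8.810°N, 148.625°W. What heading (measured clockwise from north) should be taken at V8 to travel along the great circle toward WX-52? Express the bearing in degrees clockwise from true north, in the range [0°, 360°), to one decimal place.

302.5°

Δλ = -11.4820°
y = sin Δλ · cos φ₂ = -0.196711
x = cos φ₁ sin φ₂ − sin φ₁ cos φ₂ cos Δλ = 0.125431
θ = atan2(y, x) = -57.4769° → 302.5231° (mod 360°)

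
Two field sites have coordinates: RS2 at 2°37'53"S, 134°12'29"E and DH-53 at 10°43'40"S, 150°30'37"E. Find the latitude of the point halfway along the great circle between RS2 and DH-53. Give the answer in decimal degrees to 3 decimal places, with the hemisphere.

RS2: φ = -2.63139°, λ = +134.20806°
DH-53: φ = -10.72778°, λ = +150.51028°
Bx = cos φ₂ cos Δλ = 0.943020,  By = cos φ₂ sin Δλ = 0.275798
φₘ = atan2(sin φ₁ + sin φ₂, √((cos φ₁ + Bx)² + By²)) = -6.74712°
λₘ = λ₁ + atan2(By, cos φ₁ + Bx) = 142.29115°

6.747°S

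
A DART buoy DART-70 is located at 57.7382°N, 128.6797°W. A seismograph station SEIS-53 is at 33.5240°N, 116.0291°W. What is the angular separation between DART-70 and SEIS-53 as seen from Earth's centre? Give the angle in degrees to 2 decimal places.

Δφ = -24.2142°,  Δλ = 12.6506°
a = sin²(Δφ/2) + cos φ₁ cos φ₂ sin²(Δλ/2) = 0.049392
c = 2·arcsin(√a) = 0.448230 rad = 25.6817°

25.68°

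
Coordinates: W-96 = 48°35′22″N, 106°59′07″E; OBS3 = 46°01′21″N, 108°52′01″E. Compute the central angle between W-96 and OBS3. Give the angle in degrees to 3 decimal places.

W-96: φ = +48.58944°, λ = +106.98528°
OBS3: φ = +46.02250°, λ = +108.86694°
Δφ = -2.5669°,  Δλ = 1.8817°
a = sin²(Δφ/2) + cos φ₁ cos φ₂ sin²(Δλ/2) = 0.000626
c = 2·arcsin(√a) = 0.050027 rad = 2.8663°

2.866°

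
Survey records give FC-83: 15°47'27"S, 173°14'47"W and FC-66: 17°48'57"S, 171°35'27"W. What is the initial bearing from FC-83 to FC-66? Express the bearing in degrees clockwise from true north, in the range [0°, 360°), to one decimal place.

142.2°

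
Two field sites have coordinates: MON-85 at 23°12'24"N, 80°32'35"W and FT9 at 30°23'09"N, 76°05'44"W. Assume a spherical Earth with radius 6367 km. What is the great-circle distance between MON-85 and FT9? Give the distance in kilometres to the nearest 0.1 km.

911.4 km

MON-85: φ = +23.20667°, λ = -80.54306°
FT9: φ = +30.38583°, λ = -76.09556°
Δφ = 7.1792°,  Δλ = 4.4475°
a = sin²(Δφ/2) + cos φ₁ cos φ₂ sin²(Δλ/2) = 0.005114
c = 2·arcsin(√a) = 0.143141 rad = 8.2014°
d = R·c = 6367 × 0.143141 = 911.4 km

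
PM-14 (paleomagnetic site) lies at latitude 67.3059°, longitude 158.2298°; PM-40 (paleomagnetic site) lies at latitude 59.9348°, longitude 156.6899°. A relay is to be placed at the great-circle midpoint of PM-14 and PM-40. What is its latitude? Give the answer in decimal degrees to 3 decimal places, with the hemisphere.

63.622°N

Bx = cos φ₂ cos Δλ = 0.500804,  By = cos φ₂ sin Δλ = -0.013463
φₘ = atan2(sin φ₁ + sin φ₂, √((cos φ₁ + Bx)² + By²)) = 63.62237°
λₘ = λ₁ + atan2(By, cos φ₁ + Bx) = 157.35985°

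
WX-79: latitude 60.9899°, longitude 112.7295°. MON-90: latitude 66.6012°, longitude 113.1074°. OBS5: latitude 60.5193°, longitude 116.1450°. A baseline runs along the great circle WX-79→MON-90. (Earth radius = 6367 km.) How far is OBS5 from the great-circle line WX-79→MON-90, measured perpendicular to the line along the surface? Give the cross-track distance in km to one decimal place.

δ₁₃ = central angle WX-79→OBS5 = 0.030255 rad  (haversine)
θ₁₃ = bearing WX-79→OBS5 = 104.255°,  θ₁₂ = bearing WX-79→MON-90 = 1.534°
dₓₜ = R·arcsin(sin δ₁₃ · sin(θ₁₃ − θ₁₂)) = 6367·arcsin(0.03025·sin(102.721°)) = 187.907 km
|dₓₜ| = 187.907 km

187.9 km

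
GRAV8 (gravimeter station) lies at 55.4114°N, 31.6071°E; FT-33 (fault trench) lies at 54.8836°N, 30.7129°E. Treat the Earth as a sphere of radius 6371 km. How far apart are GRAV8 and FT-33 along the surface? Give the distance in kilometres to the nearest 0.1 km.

Δφ = -0.5278°,  Δλ = -0.8942°
a = sin²(Δφ/2) + cos φ₁ cos φ₂ sin²(Δλ/2) = 0.000041
c = 2·arcsin(√a) = 0.012822 rad = 0.7346°
d = R·c = 6371 × 0.012822 = 81.7 km

81.7 km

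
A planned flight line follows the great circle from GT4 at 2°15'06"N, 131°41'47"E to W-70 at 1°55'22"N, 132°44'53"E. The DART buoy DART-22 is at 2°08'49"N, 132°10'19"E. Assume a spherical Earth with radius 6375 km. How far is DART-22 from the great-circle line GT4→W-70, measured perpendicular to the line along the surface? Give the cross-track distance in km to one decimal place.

GT4: φ = +2.25167°, λ = +131.69639°
W-70: φ = +1.92278°, λ = +132.74806°
DART-22: φ = +2.14694°, λ = +132.17194°
δ₁₃ = central angle GT4→DART-22 = 0.008493 rad  (haversine)
θ₁₃ = bearing GT4→DART-22 = 102.419°,  θ₁₂ = bearing GT4→W-70 = 107.357°
dₓₜ = R·arcsin(sin δ₁₃ · sin(θ₁₃ − θ₁₂)) = 6375·arcsin(0.00849·sin(-4.939°)) = -4.661 km
|dₓₜ| = 4.661 km

4.7 km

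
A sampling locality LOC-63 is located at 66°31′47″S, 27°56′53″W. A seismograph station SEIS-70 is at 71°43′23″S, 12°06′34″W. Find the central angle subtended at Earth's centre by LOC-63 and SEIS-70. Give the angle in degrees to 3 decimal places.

LOC-63: φ = -66.52972°, λ = -27.94806°
SEIS-70: φ = -71.72306°, λ = -12.10944°
Δφ = -5.1933°,  Δλ = 15.8386°
a = sin²(Δφ/2) + cos φ₁ cos φ₂ sin²(Δλ/2) = 0.004424
c = 2·arcsin(√a) = 0.133118 rad = 7.6271°

7.627°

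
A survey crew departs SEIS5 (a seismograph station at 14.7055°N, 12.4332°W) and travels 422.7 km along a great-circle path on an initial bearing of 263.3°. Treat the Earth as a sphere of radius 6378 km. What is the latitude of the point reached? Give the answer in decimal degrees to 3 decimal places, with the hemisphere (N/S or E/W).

δ = d/R = 422.7/6378 = 0.066275 rad
φ₂ = arcsin(sin φ₁ cos δ + cos φ₁ sin δ cos θ)
   = arcsin(0.25385·0.99780 + 0.96724·0.06623·-0.11667) = 14.23029°
λ₂ = λ₁ + atan2(sin θ sin δ cos φ₁, cos δ − sin φ₁ sin φ₂) = -16.32405°

14.230°N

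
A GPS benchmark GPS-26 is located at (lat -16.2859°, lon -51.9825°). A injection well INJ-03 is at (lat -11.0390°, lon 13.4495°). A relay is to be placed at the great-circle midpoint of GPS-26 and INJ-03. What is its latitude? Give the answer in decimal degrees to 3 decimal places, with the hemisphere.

Bx = cos φ₂ cos Δλ = 0.408080,  By = cos φ₂ sin Δλ = 0.892641
φₘ = atan2(sin φ₁ + sin φ₂, √((cos φ₁ + Bx)² + By²)) = -16.11428°
λₘ = λ₁ + atan2(By, cos φ₁ + Bx) = -18.85657°

16.114°S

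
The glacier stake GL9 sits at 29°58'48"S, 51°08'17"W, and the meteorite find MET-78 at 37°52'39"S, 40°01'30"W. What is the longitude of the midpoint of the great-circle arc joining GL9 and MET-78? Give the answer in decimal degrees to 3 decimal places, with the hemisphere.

GL9: φ = -29.98000°, λ = -51.13806°
MET-78: φ = -37.87750°, λ = -40.02500°
Bx = cos φ₂ cos Δλ = 0.774524,  By = cos φ₂ sin Δλ = 0.152139
φₘ = atan2(sin φ₁ + sin φ₂, √((cos φ₁ + Bx)² + By²)) = -34.05357°
λₘ = λ₁ + atan2(By, cos φ₁ + Bx) = -45.84036°

45.840°W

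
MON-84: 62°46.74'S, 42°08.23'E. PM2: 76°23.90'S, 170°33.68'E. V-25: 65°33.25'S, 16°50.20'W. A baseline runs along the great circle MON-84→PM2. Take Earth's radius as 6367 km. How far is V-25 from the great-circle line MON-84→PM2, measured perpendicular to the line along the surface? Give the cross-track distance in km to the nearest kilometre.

2668 km

MON-84: φ = -62.77900°, λ = +42.13717°
PM2: φ = -76.39833°, λ = +170.56133°
V-25: φ = -65.55417°, λ = -16.83667°
δ₁₃ = central angle MON-84→V-25 = 0.434455 rad  (haversine)
θ₁₃ = bearing MON-84→V-25 = 237.406°,  θ₁₂ = bearing MON-84→PM2 = 162.221°
dₓₜ = R·arcsin(sin δ₁₃ · sin(θ₁₃ − θ₁₂)) = 6367·arcsin(0.42092·sin(75.185°)) = 2668.309 km
|dₓₜ| = 2668.309 km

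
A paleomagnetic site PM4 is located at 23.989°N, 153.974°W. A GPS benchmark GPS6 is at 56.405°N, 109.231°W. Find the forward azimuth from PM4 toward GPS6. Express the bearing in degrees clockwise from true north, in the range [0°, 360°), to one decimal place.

Δλ = 44.7430°
y = sin Δλ · cos φ₂ = 0.389497
x = cos φ₁ sin φ₂ − sin φ₁ cos φ₂ cos Δλ = 0.601239
θ = atan2(y, x) = 32.9361° → 32.9361° (mod 360°)

32.9°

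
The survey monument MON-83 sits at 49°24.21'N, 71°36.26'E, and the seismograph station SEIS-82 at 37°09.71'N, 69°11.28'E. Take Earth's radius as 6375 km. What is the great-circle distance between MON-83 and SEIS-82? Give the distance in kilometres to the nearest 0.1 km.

MON-83: φ = +49.40350°, λ = +71.60433°
SEIS-82: φ = +37.16183°, λ = +69.18800°
Δφ = -12.2417°,  Δλ = -2.4163°
a = sin²(Δφ/2) + cos φ₁ cos φ₂ sin²(Δλ/2) = 0.011600
c = 2·arcsin(√a) = 0.215821 rad = 12.3656°
d = R·c = 6375 × 0.215821 = 1375.9 km

1375.9 km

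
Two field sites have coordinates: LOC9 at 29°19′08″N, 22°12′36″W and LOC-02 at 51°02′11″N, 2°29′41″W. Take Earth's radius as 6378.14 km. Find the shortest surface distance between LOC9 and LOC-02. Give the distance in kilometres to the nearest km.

LOC9: φ = +29.31889°, λ = -22.21000°
LOC-02: φ = +51.03639°, λ = -2.49472°
Δφ = 21.7175°,  Δλ = 19.7153°
a = sin²(Δφ/2) + cos φ₁ cos φ₂ sin²(Δλ/2) = 0.051560
c = 2·arcsin(√a) = 0.458133 rad = 26.2491°
d = R·c = 6378.14 × 0.458133 = 2922.0 km

2922 km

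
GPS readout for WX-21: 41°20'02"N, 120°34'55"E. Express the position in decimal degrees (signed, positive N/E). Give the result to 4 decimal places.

+41.3339°, +120.5819°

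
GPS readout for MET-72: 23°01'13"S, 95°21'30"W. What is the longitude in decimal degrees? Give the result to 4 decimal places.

95.3583°W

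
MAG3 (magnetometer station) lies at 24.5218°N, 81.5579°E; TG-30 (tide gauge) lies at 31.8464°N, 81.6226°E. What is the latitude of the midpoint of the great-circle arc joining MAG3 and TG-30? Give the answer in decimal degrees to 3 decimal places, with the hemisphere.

28.184°N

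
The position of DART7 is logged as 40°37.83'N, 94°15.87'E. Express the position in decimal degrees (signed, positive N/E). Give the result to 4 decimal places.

+40.6305°, +94.2645°

lat: 40.6305° N → +40.6305°
lon: 94.2645° E → +94.2645°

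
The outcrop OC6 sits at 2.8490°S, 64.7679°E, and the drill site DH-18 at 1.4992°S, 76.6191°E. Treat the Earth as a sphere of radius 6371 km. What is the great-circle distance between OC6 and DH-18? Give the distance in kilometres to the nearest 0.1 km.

Δφ = 1.3498°,  Δλ = 11.8512°
a = sin²(Δφ/2) + cos φ₁ cos φ₂ sin²(Δλ/2) = 0.010780
c = 2·arcsin(√a) = 0.208027 rad = 11.9190°
d = R·c = 6371 × 0.208027 = 1325.3 km

1325.3 km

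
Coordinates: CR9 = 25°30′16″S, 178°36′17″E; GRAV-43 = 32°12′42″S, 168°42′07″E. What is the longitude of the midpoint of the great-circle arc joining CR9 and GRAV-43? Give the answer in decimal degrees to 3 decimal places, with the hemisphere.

173.814°E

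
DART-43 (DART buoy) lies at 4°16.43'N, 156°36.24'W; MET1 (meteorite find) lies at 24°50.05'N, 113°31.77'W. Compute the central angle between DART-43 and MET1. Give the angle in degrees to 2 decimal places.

46.18°

DART-43: φ = +4.27383°, λ = -156.60400°
MET1: φ = +24.83417°, λ = -113.52950°
Δφ = 20.5603°,  Δλ = 43.0745°
a = sin²(Δφ/2) + cos φ₁ cos φ₂ sin²(Δλ/2) = 0.153813
c = 2·arcsin(√a) = 0.806022 rad = 46.1817°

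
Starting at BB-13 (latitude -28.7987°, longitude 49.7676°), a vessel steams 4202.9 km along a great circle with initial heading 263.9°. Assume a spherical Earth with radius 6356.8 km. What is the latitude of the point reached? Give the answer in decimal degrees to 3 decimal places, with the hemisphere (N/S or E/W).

25.938°S

δ = d/R = 4202.9/6356.8 = 0.661166 rad
φ₂ = arcsin(sin φ₁ cos δ + cos φ₁ sin δ cos θ)
   = arcsin(-0.48173·0.78928 + 0.87632·0.61404·-0.10626) = -25.93818°
λ₂ = λ₁ + atan2(sin θ sin δ cos φ₁, cos δ − sin φ₁ sin φ₂) = 7.00562°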